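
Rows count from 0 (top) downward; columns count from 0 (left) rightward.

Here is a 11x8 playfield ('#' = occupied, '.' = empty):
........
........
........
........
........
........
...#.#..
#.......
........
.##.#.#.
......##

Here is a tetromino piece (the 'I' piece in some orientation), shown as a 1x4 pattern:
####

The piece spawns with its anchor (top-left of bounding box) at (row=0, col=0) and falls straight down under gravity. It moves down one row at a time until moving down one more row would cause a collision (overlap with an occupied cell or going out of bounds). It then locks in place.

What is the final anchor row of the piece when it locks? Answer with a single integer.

Answer: 5

Derivation:
Spawn at (row=0, col=0). Try each row:
  row 0: fits
  row 1: fits
  row 2: fits
  row 3: fits
  row 4: fits
  row 5: fits
  row 6: blocked -> lock at row 5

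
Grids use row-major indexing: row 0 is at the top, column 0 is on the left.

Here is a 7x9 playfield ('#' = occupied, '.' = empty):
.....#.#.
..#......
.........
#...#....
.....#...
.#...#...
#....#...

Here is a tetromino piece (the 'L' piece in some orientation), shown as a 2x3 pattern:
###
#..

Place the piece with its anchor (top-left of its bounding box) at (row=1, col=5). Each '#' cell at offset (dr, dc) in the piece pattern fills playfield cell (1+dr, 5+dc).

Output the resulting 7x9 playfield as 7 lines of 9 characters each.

Fill (1+0,5+0) = (1,5)
Fill (1+0,5+1) = (1,6)
Fill (1+0,5+2) = (1,7)
Fill (1+1,5+0) = (2,5)

Answer: .....#.#.
..#..###.
.....#...
#...#....
.....#...
.#...#...
#....#...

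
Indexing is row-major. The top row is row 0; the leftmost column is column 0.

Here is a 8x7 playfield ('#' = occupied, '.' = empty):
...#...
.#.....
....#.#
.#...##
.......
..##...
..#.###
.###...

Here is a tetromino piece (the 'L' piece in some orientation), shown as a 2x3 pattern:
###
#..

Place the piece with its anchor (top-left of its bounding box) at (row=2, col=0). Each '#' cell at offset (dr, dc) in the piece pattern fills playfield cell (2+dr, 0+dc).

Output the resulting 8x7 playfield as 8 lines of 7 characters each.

Answer: ...#...
.#.....
###.#.#
##...##
.......
..##...
..#.###
.###...

Derivation:
Fill (2+0,0+0) = (2,0)
Fill (2+0,0+1) = (2,1)
Fill (2+0,0+2) = (2,2)
Fill (2+1,0+0) = (3,0)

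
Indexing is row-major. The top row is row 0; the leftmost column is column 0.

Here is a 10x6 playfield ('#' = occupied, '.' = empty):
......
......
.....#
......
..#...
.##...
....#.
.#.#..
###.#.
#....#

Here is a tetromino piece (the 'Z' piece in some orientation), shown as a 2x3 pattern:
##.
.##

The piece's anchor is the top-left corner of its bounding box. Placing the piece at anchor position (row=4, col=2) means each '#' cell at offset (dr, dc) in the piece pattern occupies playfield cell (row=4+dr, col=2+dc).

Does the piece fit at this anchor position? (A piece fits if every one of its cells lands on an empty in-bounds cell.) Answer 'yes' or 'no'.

Check each piece cell at anchor (4, 2):
  offset (0,0) -> (4,2): occupied ('#') -> FAIL
  offset (0,1) -> (4,3): empty -> OK
  offset (1,1) -> (5,3): empty -> OK
  offset (1,2) -> (5,4): empty -> OK
All cells valid: no

Answer: no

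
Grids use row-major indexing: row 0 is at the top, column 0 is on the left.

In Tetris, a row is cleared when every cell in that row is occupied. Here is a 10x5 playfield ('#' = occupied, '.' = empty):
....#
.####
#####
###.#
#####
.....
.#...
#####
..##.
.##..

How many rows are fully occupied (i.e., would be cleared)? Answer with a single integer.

Answer: 3

Derivation:
Check each row:
  row 0: 4 empty cells -> not full
  row 1: 1 empty cell -> not full
  row 2: 0 empty cells -> FULL (clear)
  row 3: 1 empty cell -> not full
  row 4: 0 empty cells -> FULL (clear)
  row 5: 5 empty cells -> not full
  row 6: 4 empty cells -> not full
  row 7: 0 empty cells -> FULL (clear)
  row 8: 3 empty cells -> not full
  row 9: 3 empty cells -> not full
Total rows cleared: 3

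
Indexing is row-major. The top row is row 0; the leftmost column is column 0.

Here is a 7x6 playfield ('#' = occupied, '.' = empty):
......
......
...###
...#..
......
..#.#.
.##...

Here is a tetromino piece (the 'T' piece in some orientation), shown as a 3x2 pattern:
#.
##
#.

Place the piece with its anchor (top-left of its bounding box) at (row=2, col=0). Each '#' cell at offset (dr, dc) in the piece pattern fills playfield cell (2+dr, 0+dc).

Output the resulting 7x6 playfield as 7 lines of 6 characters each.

Answer: ......
......
#..###
##.#..
#.....
..#.#.
.##...

Derivation:
Fill (2+0,0+0) = (2,0)
Fill (2+1,0+0) = (3,0)
Fill (2+1,0+1) = (3,1)
Fill (2+2,0+0) = (4,0)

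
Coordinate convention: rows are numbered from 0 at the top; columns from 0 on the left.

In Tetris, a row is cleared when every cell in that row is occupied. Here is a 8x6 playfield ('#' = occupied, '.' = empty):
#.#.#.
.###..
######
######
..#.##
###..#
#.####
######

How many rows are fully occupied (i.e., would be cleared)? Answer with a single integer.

Check each row:
  row 0: 3 empty cells -> not full
  row 1: 3 empty cells -> not full
  row 2: 0 empty cells -> FULL (clear)
  row 3: 0 empty cells -> FULL (clear)
  row 4: 3 empty cells -> not full
  row 5: 2 empty cells -> not full
  row 6: 1 empty cell -> not full
  row 7: 0 empty cells -> FULL (clear)
Total rows cleared: 3

Answer: 3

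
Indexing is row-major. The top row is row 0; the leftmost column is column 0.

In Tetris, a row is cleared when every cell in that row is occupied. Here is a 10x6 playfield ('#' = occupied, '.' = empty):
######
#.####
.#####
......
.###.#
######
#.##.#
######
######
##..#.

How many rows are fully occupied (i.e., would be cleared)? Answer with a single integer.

Check each row:
  row 0: 0 empty cells -> FULL (clear)
  row 1: 1 empty cell -> not full
  row 2: 1 empty cell -> not full
  row 3: 6 empty cells -> not full
  row 4: 2 empty cells -> not full
  row 5: 0 empty cells -> FULL (clear)
  row 6: 2 empty cells -> not full
  row 7: 0 empty cells -> FULL (clear)
  row 8: 0 empty cells -> FULL (clear)
  row 9: 3 empty cells -> not full
Total rows cleared: 4

Answer: 4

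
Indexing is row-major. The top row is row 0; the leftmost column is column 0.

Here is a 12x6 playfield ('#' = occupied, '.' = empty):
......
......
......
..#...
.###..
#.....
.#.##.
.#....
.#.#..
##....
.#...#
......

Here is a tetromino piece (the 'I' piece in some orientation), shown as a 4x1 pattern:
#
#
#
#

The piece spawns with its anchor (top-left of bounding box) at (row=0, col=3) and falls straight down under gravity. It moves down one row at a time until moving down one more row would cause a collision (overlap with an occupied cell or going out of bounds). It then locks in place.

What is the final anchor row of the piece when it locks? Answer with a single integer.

Answer: 0

Derivation:
Spawn at (row=0, col=3). Try each row:
  row 0: fits
  row 1: blocked -> lock at row 0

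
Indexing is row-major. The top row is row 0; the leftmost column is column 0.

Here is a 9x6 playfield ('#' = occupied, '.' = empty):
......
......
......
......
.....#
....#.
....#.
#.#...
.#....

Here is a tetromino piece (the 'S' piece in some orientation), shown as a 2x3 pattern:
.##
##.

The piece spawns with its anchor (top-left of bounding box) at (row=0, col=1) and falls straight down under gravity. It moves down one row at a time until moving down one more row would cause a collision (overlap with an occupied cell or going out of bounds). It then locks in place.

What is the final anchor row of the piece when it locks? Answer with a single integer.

Spawn at (row=0, col=1). Try each row:
  row 0: fits
  row 1: fits
  row 2: fits
  row 3: fits
  row 4: fits
  row 5: fits
  row 6: blocked -> lock at row 5

Answer: 5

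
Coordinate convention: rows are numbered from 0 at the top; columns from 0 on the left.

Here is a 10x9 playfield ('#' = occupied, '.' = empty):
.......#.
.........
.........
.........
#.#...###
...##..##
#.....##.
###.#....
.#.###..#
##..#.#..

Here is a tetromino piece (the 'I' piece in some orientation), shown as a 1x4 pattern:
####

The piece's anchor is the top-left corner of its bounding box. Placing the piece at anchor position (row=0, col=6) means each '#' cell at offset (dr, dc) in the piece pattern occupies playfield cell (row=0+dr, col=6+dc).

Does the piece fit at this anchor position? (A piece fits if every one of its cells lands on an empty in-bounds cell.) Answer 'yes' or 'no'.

Answer: no

Derivation:
Check each piece cell at anchor (0, 6):
  offset (0,0) -> (0,6): empty -> OK
  offset (0,1) -> (0,7): occupied ('#') -> FAIL
  offset (0,2) -> (0,8): empty -> OK
  offset (0,3) -> (0,9): out of bounds -> FAIL
All cells valid: no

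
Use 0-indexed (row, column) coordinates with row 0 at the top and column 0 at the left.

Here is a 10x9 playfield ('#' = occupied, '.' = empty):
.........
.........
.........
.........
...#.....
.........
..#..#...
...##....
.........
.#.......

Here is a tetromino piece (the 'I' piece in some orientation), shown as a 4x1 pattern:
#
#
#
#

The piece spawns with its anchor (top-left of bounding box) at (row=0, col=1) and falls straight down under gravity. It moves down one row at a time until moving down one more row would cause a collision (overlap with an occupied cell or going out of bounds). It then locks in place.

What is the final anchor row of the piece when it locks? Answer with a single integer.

Answer: 5

Derivation:
Spawn at (row=0, col=1). Try each row:
  row 0: fits
  row 1: fits
  row 2: fits
  row 3: fits
  row 4: fits
  row 5: fits
  row 6: blocked -> lock at row 5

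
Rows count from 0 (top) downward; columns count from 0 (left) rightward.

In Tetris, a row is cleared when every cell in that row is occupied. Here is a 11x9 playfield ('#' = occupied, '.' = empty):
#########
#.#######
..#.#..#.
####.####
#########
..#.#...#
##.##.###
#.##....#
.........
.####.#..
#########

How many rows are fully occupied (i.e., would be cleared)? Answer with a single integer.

Check each row:
  row 0: 0 empty cells -> FULL (clear)
  row 1: 1 empty cell -> not full
  row 2: 6 empty cells -> not full
  row 3: 1 empty cell -> not full
  row 4: 0 empty cells -> FULL (clear)
  row 5: 6 empty cells -> not full
  row 6: 2 empty cells -> not full
  row 7: 5 empty cells -> not full
  row 8: 9 empty cells -> not full
  row 9: 4 empty cells -> not full
  row 10: 0 empty cells -> FULL (clear)
Total rows cleared: 3

Answer: 3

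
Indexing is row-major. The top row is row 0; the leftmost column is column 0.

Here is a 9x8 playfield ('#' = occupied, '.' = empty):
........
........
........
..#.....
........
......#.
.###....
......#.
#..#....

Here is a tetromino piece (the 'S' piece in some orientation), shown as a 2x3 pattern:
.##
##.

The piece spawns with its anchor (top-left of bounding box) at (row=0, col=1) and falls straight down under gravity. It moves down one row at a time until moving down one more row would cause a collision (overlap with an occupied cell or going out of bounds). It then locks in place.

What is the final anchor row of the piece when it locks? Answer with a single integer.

Spawn at (row=0, col=1). Try each row:
  row 0: fits
  row 1: fits
  row 2: blocked -> lock at row 1

Answer: 1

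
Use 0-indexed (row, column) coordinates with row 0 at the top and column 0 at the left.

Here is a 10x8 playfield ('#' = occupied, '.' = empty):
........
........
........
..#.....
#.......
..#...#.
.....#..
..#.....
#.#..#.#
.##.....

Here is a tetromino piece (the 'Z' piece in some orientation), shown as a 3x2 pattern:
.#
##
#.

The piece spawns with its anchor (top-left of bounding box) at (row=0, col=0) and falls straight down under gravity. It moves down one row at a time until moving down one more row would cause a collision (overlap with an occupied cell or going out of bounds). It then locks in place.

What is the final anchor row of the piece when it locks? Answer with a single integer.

Spawn at (row=0, col=0). Try each row:
  row 0: fits
  row 1: fits
  row 2: blocked -> lock at row 1

Answer: 1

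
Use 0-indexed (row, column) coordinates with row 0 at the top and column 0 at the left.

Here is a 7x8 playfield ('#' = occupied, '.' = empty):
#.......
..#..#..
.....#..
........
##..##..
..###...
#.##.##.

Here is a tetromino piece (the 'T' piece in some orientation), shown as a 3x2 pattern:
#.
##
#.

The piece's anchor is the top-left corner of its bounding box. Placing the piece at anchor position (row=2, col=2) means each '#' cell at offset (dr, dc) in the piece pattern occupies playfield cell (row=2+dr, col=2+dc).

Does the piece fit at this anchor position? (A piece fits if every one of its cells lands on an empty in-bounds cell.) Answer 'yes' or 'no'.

Check each piece cell at anchor (2, 2):
  offset (0,0) -> (2,2): empty -> OK
  offset (1,0) -> (3,2): empty -> OK
  offset (1,1) -> (3,3): empty -> OK
  offset (2,0) -> (4,2): empty -> OK
All cells valid: yes

Answer: yes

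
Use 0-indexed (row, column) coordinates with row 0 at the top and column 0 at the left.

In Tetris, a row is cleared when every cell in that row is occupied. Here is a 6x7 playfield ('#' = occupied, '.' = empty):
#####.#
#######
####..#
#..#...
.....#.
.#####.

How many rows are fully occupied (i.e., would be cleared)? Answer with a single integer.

Answer: 1

Derivation:
Check each row:
  row 0: 1 empty cell -> not full
  row 1: 0 empty cells -> FULL (clear)
  row 2: 2 empty cells -> not full
  row 3: 5 empty cells -> not full
  row 4: 6 empty cells -> not full
  row 5: 2 empty cells -> not full
Total rows cleared: 1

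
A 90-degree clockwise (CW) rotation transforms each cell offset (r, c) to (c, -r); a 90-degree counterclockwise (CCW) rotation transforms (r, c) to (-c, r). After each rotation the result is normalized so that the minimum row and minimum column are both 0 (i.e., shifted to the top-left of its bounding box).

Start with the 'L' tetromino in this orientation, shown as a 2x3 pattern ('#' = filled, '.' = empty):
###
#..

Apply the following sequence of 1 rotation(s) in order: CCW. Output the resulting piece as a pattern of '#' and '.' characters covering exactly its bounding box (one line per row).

Answer: #.
#.
##

Derivation:
Start:
###
#..
After rotation 1 (CCW):
#.
#.
##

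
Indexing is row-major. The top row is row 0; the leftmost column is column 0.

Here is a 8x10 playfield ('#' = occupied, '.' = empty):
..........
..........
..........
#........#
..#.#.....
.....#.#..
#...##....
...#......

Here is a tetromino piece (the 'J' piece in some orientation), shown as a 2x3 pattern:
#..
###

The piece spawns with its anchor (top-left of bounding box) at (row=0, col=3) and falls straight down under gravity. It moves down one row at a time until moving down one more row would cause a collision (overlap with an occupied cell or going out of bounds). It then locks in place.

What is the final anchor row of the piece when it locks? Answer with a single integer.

Spawn at (row=0, col=3). Try each row:
  row 0: fits
  row 1: fits
  row 2: fits
  row 3: blocked -> lock at row 2

Answer: 2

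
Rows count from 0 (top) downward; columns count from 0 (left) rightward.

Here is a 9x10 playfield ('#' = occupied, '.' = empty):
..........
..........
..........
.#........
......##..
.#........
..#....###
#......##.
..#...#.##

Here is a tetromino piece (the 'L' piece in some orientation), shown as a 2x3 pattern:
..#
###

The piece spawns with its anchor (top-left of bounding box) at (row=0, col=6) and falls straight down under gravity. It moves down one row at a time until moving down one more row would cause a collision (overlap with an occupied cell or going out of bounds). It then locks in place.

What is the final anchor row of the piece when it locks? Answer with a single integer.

Spawn at (row=0, col=6). Try each row:
  row 0: fits
  row 1: fits
  row 2: fits
  row 3: blocked -> lock at row 2

Answer: 2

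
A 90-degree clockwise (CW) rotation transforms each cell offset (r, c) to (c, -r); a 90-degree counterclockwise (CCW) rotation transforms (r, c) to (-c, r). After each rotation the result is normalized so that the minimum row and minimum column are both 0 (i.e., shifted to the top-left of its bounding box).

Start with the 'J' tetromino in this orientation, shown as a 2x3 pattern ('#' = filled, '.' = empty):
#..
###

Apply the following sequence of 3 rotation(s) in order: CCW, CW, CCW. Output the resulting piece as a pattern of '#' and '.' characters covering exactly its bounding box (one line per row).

Start:
#..
###
After rotation 1 (CCW):
.#
.#
##
After rotation 2 (CW):
#..
###
After rotation 3 (CCW):
.#
.#
##

Answer: .#
.#
##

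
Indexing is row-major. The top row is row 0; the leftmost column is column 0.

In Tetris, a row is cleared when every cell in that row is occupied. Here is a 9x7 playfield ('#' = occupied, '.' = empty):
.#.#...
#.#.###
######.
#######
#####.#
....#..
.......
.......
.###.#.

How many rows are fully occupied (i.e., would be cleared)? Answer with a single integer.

Check each row:
  row 0: 5 empty cells -> not full
  row 1: 2 empty cells -> not full
  row 2: 1 empty cell -> not full
  row 3: 0 empty cells -> FULL (clear)
  row 4: 1 empty cell -> not full
  row 5: 6 empty cells -> not full
  row 6: 7 empty cells -> not full
  row 7: 7 empty cells -> not full
  row 8: 3 empty cells -> not full
Total rows cleared: 1

Answer: 1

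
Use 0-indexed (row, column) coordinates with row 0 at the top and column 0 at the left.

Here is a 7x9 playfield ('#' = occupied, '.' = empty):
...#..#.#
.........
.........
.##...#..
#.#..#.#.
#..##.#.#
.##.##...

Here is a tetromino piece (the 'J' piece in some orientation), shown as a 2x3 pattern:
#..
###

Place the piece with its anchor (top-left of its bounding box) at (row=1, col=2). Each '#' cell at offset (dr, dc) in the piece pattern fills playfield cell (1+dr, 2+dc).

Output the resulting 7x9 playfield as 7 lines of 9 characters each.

Answer: ...#..#.#
..#......
..###....
.##...#..
#.#..#.#.
#..##.#.#
.##.##...

Derivation:
Fill (1+0,2+0) = (1,2)
Fill (1+1,2+0) = (2,2)
Fill (1+1,2+1) = (2,3)
Fill (1+1,2+2) = (2,4)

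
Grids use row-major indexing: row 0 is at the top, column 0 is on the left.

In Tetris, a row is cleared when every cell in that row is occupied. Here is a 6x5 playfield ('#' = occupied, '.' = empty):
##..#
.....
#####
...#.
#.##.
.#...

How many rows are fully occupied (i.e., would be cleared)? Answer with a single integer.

Check each row:
  row 0: 2 empty cells -> not full
  row 1: 5 empty cells -> not full
  row 2: 0 empty cells -> FULL (clear)
  row 3: 4 empty cells -> not full
  row 4: 2 empty cells -> not full
  row 5: 4 empty cells -> not full
Total rows cleared: 1

Answer: 1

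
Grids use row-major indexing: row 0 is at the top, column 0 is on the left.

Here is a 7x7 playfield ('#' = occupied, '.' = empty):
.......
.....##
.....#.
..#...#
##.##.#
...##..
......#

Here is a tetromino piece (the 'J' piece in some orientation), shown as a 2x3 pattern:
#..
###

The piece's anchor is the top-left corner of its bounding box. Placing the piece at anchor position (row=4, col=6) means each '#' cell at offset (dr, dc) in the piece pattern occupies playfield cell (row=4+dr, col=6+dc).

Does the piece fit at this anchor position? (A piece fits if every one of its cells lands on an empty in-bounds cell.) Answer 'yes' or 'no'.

Answer: no

Derivation:
Check each piece cell at anchor (4, 6):
  offset (0,0) -> (4,6): occupied ('#') -> FAIL
  offset (1,0) -> (5,6): empty -> OK
  offset (1,1) -> (5,7): out of bounds -> FAIL
  offset (1,2) -> (5,8): out of bounds -> FAIL
All cells valid: no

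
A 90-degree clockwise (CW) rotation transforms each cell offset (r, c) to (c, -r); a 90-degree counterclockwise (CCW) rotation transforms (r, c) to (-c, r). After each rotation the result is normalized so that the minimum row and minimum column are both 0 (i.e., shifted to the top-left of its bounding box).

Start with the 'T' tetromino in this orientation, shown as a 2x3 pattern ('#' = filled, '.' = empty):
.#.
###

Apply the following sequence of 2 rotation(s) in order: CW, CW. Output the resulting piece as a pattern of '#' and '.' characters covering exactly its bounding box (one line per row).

Answer: ###
.#.

Derivation:
Start:
.#.
###
After rotation 1 (CW):
#.
##
#.
After rotation 2 (CW):
###
.#.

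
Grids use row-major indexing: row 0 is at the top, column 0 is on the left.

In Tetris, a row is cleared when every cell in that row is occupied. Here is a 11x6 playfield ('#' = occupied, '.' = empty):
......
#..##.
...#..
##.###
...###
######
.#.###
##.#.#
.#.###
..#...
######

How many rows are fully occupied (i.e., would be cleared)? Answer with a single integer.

Answer: 2

Derivation:
Check each row:
  row 0: 6 empty cells -> not full
  row 1: 3 empty cells -> not full
  row 2: 5 empty cells -> not full
  row 3: 1 empty cell -> not full
  row 4: 3 empty cells -> not full
  row 5: 0 empty cells -> FULL (clear)
  row 6: 2 empty cells -> not full
  row 7: 2 empty cells -> not full
  row 8: 2 empty cells -> not full
  row 9: 5 empty cells -> not full
  row 10: 0 empty cells -> FULL (clear)
Total rows cleared: 2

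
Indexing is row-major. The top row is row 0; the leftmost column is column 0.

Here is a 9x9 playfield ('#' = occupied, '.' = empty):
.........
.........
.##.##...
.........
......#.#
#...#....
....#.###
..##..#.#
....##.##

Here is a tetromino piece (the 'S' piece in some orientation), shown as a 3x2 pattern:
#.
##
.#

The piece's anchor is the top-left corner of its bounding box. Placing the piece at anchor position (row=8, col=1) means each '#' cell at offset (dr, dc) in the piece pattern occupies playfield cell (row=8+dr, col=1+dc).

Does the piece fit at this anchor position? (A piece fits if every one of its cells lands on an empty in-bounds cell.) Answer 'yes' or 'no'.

Check each piece cell at anchor (8, 1):
  offset (0,0) -> (8,1): empty -> OK
  offset (1,0) -> (9,1): out of bounds -> FAIL
  offset (1,1) -> (9,2): out of bounds -> FAIL
  offset (2,1) -> (10,2): out of bounds -> FAIL
All cells valid: no

Answer: no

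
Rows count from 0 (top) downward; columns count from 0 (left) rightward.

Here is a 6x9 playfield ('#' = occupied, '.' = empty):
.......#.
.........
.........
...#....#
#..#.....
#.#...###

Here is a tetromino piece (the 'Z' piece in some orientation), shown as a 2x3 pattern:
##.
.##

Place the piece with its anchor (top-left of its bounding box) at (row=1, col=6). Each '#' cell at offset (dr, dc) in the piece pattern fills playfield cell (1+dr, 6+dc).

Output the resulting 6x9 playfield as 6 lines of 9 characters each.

Fill (1+0,6+0) = (1,6)
Fill (1+0,6+1) = (1,7)
Fill (1+1,6+1) = (2,7)
Fill (1+1,6+2) = (2,8)

Answer: .......#.
......##.
.......##
...#....#
#..#.....
#.#...###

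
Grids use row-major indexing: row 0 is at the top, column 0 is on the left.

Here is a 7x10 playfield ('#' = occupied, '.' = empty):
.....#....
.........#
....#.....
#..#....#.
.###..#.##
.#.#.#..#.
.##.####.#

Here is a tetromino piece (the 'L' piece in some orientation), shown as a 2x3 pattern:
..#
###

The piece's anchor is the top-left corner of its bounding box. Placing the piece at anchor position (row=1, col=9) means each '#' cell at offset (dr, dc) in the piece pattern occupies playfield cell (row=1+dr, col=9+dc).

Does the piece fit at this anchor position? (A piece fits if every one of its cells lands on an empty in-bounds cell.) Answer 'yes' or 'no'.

Check each piece cell at anchor (1, 9):
  offset (0,2) -> (1,11): out of bounds -> FAIL
  offset (1,0) -> (2,9): empty -> OK
  offset (1,1) -> (2,10): out of bounds -> FAIL
  offset (1,2) -> (2,11): out of bounds -> FAIL
All cells valid: no

Answer: no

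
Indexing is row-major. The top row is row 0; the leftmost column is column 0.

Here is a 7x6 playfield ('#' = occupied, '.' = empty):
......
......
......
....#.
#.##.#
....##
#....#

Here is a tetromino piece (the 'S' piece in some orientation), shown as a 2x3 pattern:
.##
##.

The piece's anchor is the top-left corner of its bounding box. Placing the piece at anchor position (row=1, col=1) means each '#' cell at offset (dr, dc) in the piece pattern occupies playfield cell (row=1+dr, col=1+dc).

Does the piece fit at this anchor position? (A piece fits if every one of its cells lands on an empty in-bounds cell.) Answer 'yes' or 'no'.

Check each piece cell at anchor (1, 1):
  offset (0,1) -> (1,2): empty -> OK
  offset (0,2) -> (1,3): empty -> OK
  offset (1,0) -> (2,1): empty -> OK
  offset (1,1) -> (2,2): empty -> OK
All cells valid: yes

Answer: yes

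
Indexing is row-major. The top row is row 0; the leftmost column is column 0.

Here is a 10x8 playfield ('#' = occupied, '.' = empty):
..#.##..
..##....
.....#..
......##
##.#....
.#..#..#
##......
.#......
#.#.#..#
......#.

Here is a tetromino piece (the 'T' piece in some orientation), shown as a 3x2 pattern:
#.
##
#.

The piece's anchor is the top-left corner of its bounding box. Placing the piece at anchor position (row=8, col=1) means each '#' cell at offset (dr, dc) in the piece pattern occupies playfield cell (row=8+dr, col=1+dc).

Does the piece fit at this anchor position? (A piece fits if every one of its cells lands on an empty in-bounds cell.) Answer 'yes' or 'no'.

Check each piece cell at anchor (8, 1):
  offset (0,0) -> (8,1): empty -> OK
  offset (1,0) -> (9,1): empty -> OK
  offset (1,1) -> (9,2): empty -> OK
  offset (2,0) -> (10,1): out of bounds -> FAIL
All cells valid: no

Answer: no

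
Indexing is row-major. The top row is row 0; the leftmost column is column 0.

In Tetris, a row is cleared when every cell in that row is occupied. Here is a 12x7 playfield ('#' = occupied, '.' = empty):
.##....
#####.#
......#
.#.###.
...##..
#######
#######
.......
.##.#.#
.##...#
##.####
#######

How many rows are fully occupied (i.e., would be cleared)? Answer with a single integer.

Check each row:
  row 0: 5 empty cells -> not full
  row 1: 1 empty cell -> not full
  row 2: 6 empty cells -> not full
  row 3: 3 empty cells -> not full
  row 4: 5 empty cells -> not full
  row 5: 0 empty cells -> FULL (clear)
  row 6: 0 empty cells -> FULL (clear)
  row 7: 7 empty cells -> not full
  row 8: 3 empty cells -> not full
  row 9: 4 empty cells -> not full
  row 10: 1 empty cell -> not full
  row 11: 0 empty cells -> FULL (clear)
Total rows cleared: 3

Answer: 3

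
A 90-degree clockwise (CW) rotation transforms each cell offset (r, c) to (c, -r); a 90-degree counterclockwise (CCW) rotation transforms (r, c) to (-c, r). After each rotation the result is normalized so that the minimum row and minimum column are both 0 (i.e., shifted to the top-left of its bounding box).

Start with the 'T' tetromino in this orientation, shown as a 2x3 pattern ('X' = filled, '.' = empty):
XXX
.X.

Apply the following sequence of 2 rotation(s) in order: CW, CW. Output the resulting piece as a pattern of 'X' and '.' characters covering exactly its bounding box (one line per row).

Answer: .X.
XXX

Derivation:
Start:
XXX
.X.
After rotation 1 (CW):
.X
XX
.X
After rotation 2 (CW):
.X.
XXX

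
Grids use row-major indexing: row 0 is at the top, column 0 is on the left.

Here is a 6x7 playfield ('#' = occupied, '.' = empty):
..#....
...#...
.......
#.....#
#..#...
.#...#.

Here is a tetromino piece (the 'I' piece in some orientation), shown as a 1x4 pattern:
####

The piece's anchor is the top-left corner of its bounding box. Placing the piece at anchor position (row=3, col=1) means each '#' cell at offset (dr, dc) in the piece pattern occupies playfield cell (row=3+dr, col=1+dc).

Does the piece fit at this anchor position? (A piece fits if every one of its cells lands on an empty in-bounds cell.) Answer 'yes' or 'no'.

Check each piece cell at anchor (3, 1):
  offset (0,0) -> (3,1): empty -> OK
  offset (0,1) -> (3,2): empty -> OK
  offset (0,2) -> (3,3): empty -> OK
  offset (0,3) -> (3,4): empty -> OK
All cells valid: yes

Answer: yes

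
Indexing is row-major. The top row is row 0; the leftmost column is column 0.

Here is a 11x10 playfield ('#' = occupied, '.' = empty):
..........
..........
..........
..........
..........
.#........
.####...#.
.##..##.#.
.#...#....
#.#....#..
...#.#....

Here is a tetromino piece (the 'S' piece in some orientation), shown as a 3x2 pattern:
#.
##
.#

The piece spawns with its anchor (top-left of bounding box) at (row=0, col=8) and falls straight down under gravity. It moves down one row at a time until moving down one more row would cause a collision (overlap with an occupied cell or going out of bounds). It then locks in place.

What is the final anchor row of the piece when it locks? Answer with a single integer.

Spawn at (row=0, col=8). Try each row:
  row 0: fits
  row 1: fits
  row 2: fits
  row 3: fits
  row 4: fits
  row 5: blocked -> lock at row 4

Answer: 4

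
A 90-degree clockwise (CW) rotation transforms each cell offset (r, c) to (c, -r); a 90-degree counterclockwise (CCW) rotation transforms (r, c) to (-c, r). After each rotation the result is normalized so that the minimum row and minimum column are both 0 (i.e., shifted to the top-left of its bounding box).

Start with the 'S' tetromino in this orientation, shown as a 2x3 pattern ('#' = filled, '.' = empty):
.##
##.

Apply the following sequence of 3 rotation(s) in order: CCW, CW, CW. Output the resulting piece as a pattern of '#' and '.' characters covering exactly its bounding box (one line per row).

Answer: #.
##
.#

Derivation:
Start:
.##
##.
After rotation 1 (CCW):
#.
##
.#
After rotation 2 (CW):
.##
##.
After rotation 3 (CW):
#.
##
.#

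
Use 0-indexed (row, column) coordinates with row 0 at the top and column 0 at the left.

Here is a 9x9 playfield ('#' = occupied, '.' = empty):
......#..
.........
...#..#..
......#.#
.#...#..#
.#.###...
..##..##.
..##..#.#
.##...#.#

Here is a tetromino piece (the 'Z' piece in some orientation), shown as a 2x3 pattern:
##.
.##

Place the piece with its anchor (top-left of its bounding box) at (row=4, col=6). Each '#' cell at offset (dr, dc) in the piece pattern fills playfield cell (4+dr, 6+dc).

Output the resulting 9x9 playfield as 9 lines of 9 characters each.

Answer: ......#..
.........
...#..#..
......#.#
.#...####
.#.###.##
..##..##.
..##..#.#
.##...#.#

Derivation:
Fill (4+0,6+0) = (4,6)
Fill (4+0,6+1) = (4,7)
Fill (4+1,6+1) = (5,7)
Fill (4+1,6+2) = (5,8)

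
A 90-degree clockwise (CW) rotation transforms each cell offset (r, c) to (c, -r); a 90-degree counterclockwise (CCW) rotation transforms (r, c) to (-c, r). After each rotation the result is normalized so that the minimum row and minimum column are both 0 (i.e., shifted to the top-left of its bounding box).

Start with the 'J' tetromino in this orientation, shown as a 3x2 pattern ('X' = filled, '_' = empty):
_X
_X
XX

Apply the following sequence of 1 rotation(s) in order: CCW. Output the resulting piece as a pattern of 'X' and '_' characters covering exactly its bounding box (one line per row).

Start:
_X
_X
XX
After rotation 1 (CCW):
XXX
__X

Answer: XXX
__X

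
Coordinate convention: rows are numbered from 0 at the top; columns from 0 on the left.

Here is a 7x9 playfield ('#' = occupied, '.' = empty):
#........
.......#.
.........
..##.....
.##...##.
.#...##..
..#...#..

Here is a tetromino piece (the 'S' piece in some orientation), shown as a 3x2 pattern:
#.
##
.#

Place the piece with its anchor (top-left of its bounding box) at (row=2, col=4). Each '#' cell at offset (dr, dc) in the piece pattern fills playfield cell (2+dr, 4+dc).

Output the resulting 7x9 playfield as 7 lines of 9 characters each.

Answer: #........
.......#.
....#....
..####...
.##..###.
.#...##..
..#...#..

Derivation:
Fill (2+0,4+0) = (2,4)
Fill (2+1,4+0) = (3,4)
Fill (2+1,4+1) = (3,5)
Fill (2+2,4+1) = (4,5)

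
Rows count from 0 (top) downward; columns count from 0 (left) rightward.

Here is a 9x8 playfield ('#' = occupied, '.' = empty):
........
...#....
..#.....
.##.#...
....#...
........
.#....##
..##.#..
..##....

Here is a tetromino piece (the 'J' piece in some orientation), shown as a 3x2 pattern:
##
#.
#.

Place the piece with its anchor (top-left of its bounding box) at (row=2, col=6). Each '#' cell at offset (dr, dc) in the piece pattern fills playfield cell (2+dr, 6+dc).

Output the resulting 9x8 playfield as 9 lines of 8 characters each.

Answer: ........
...#....
..#...##
.##.#.#.
....#.#.
........
.#....##
..##.#..
..##....

Derivation:
Fill (2+0,6+0) = (2,6)
Fill (2+0,6+1) = (2,7)
Fill (2+1,6+0) = (3,6)
Fill (2+2,6+0) = (4,6)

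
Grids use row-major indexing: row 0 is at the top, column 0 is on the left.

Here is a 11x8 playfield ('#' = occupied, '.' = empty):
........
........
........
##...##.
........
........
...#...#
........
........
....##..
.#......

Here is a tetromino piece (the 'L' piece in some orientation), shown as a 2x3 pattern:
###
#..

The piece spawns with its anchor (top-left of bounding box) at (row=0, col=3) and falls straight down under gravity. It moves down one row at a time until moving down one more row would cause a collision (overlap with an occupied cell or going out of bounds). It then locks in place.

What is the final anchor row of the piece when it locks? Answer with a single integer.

Spawn at (row=0, col=3). Try each row:
  row 0: fits
  row 1: fits
  row 2: fits
  row 3: blocked -> lock at row 2

Answer: 2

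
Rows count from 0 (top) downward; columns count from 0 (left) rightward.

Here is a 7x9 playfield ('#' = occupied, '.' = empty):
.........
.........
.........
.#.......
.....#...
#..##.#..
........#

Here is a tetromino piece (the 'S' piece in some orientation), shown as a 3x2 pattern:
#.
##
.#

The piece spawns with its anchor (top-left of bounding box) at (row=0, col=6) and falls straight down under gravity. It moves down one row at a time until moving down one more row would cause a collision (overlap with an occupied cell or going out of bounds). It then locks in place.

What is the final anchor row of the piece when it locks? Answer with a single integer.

Spawn at (row=0, col=6). Try each row:
  row 0: fits
  row 1: fits
  row 2: fits
  row 3: fits
  row 4: blocked -> lock at row 3

Answer: 3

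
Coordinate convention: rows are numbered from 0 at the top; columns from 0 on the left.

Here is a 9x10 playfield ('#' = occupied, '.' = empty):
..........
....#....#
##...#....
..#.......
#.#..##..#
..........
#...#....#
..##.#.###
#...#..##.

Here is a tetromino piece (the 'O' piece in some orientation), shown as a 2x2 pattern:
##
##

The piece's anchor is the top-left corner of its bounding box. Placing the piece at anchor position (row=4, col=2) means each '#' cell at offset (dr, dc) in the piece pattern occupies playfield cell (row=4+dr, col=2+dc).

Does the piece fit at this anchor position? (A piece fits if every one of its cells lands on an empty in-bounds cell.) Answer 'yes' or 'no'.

Check each piece cell at anchor (4, 2):
  offset (0,0) -> (4,2): occupied ('#') -> FAIL
  offset (0,1) -> (4,3): empty -> OK
  offset (1,0) -> (5,2): empty -> OK
  offset (1,1) -> (5,3): empty -> OK
All cells valid: no

Answer: no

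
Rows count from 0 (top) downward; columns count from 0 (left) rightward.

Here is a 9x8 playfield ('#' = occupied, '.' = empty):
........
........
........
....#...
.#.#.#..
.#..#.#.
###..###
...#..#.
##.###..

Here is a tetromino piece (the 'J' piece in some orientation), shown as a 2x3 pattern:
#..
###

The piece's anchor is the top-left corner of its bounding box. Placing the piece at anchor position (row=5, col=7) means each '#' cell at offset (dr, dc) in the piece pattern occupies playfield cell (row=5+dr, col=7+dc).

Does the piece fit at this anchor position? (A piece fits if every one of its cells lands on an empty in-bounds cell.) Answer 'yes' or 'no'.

Check each piece cell at anchor (5, 7):
  offset (0,0) -> (5,7): empty -> OK
  offset (1,0) -> (6,7): occupied ('#') -> FAIL
  offset (1,1) -> (6,8): out of bounds -> FAIL
  offset (1,2) -> (6,9): out of bounds -> FAIL
All cells valid: no

Answer: no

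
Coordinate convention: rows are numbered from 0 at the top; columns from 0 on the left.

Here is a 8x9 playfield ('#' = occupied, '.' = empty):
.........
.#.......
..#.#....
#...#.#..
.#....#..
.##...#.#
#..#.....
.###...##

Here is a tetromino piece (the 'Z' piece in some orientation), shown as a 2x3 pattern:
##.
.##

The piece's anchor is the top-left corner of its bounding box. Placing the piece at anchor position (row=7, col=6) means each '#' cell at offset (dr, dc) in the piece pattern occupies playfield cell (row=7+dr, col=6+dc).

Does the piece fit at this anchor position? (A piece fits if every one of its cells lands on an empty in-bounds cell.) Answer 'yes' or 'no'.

Check each piece cell at anchor (7, 6):
  offset (0,0) -> (7,6): empty -> OK
  offset (0,1) -> (7,7): occupied ('#') -> FAIL
  offset (1,1) -> (8,7): out of bounds -> FAIL
  offset (1,2) -> (8,8): out of bounds -> FAIL
All cells valid: no

Answer: no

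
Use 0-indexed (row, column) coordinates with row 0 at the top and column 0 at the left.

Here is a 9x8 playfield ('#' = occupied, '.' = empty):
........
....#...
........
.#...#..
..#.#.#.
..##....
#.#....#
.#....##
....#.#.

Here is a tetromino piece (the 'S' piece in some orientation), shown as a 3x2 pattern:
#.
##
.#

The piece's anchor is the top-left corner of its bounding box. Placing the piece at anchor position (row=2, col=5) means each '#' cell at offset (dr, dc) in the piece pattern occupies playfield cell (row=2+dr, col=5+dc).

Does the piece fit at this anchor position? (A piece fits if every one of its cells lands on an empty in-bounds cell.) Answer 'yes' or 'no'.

Check each piece cell at anchor (2, 5):
  offset (0,0) -> (2,5): empty -> OK
  offset (1,0) -> (3,5): occupied ('#') -> FAIL
  offset (1,1) -> (3,6): empty -> OK
  offset (2,1) -> (4,6): occupied ('#') -> FAIL
All cells valid: no

Answer: no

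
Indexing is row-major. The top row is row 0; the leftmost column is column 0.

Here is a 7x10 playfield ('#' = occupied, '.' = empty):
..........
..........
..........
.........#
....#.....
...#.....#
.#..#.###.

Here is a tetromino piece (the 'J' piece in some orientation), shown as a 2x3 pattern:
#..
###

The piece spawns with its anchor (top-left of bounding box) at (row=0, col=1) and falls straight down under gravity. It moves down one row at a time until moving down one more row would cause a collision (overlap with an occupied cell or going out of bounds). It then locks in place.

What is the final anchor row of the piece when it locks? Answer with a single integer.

Spawn at (row=0, col=1). Try each row:
  row 0: fits
  row 1: fits
  row 2: fits
  row 3: fits
  row 4: blocked -> lock at row 3

Answer: 3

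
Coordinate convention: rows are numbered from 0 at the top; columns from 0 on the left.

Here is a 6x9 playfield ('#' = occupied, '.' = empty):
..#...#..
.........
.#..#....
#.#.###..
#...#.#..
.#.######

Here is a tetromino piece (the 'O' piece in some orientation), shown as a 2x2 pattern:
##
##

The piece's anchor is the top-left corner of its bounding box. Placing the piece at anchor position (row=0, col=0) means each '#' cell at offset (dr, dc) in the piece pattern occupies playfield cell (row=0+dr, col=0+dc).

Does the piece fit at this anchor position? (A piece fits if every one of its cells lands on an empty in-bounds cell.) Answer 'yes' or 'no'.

Check each piece cell at anchor (0, 0):
  offset (0,0) -> (0,0): empty -> OK
  offset (0,1) -> (0,1): empty -> OK
  offset (1,0) -> (1,0): empty -> OK
  offset (1,1) -> (1,1): empty -> OK
All cells valid: yes

Answer: yes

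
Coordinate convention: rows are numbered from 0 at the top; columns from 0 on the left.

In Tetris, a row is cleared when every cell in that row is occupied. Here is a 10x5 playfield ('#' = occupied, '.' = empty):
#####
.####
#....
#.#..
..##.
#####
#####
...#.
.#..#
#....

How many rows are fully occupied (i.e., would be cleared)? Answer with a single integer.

Check each row:
  row 0: 0 empty cells -> FULL (clear)
  row 1: 1 empty cell -> not full
  row 2: 4 empty cells -> not full
  row 3: 3 empty cells -> not full
  row 4: 3 empty cells -> not full
  row 5: 0 empty cells -> FULL (clear)
  row 6: 0 empty cells -> FULL (clear)
  row 7: 4 empty cells -> not full
  row 8: 3 empty cells -> not full
  row 9: 4 empty cells -> not full
Total rows cleared: 3

Answer: 3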